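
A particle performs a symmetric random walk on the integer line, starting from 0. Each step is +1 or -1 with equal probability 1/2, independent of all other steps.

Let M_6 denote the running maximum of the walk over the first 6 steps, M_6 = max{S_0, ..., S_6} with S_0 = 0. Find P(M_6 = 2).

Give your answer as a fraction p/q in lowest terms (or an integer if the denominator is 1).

Answer: 15/64

Derivation:
Let M_6 = max(S_0,...,S_6). Use the reflection principle: for j ≥ 1, #{paths with M_6 ≥ j} = #{S_6 ≥ j} + #{S_6 ≥ j+1}.
By reflection, #{M_6 ≥ 2} = #{S_6 ≥ 2} + #{S_6 ≥ 3} = 22 + 7 = 29.
#{M_6 ≥ 3} = #{S_6 ≥ 3} + #{S_6 ≥ 4} = 7 + 7 = 14.
#{M_6 = 2} = 29 - 14 = 15.
P(M_6 = 2) = 15/64 = 15/64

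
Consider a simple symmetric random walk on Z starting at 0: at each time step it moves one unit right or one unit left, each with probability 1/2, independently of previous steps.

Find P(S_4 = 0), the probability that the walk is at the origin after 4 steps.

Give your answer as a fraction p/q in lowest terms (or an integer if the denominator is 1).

To return to 0 after 4 steps: need exactly 2 steps of +1 and 2 of -1.
Favorable paths: C(4,2) = 6
Total paths: 2^4 = 16
P = 6/16 = 3/8

Answer: 3/8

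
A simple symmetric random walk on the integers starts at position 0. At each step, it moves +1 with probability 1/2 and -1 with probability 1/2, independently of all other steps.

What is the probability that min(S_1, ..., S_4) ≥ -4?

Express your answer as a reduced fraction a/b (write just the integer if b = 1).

Answer: 1

Derivation:
Let f(t,s) = #length-t paths at position s with S_1..S_t all ≥ -4.
f(t,s) = f(t-1,s-1) + f(t-1,s+1) for s ≥ -4; f(t,s) = 0 for s < -4.
t=0: f(0,0)=1
t=1: f(1,-1)=1 f(1,1)=1
t=2: f(2,-2)=1 f(2,0)=2 f(2,2)=1
t=3: f(3,-3)=1 f(3,-1)=3 f(3,1)=3 f(3,3)=1
t=4: f(4,-4)=1 f(4,-2)=4 f(4,0)=6 f(4,2)=4 f(4,4)=1
Σ_s f(4,s) = 16
P = 16/16 = 1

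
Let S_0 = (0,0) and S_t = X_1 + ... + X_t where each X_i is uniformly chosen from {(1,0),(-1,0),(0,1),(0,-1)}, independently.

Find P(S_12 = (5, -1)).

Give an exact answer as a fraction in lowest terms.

Answer: 27225/4194304

Derivation:
Let h be the number of horizontal steps (so 12-h are vertical). To end at (5,-1) need (h+5)/2 right-steps and ((12-h)-1)/2 up-steps.
Sum over h with 5 ≤ h ≤ 11, h ≡ 1 (mod 2), 12-h ≡ 1 (mod 2):
h=5: C(12,5)·C(5,5)·C(7,3) = 792·1·35 = 27720
h=7: C(12,7)·C(7,6)·C(5,2) = 792·7·10 = 55440
h=9: C(12,9)·C(9,7)·C(3,1) = 220·36·3 = 23760
h=11: C(12,11)·C(11,8)·C(1,0) = 12·165·1 = 1980
Total favorable: 108900
Total paths: 4^12 = 16777216
P = 108900/16777216 = 27225/4194304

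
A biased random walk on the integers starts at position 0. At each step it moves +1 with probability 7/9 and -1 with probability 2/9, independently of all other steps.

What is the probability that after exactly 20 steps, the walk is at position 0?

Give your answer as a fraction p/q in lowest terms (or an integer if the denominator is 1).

To be at 0 after 20 steps: need exactly 10 steps of +1 and 10 of -1.
Number of such sequences: C(20,10) = 184756
Each has probability (7/9)^10 · (2/9)^10 = 289254654976/12157665459056928801
P = 184756 · 289254654976/12157665459056928801 = 53441533034745856/12157665459056928801

Answer: 53441533034745856/12157665459056928801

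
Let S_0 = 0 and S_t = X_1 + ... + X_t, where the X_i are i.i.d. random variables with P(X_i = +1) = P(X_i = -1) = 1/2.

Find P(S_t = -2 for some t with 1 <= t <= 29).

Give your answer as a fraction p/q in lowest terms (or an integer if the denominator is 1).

Count via complement. Let g(t,s) = #length-t paths at position s with S_1..S_t all ≠ -2.
g(t,s) = g(t-1,s-1) + g(t-1,s+1) for s ≠ -2; g(t,-2) = 0.
t=0: g(0,0)=1
t=1: g(1,-1)=1 g(1,1)=1
t=2: g(2,0)=2 g(2,2)=1
t=3: g(3,-1)=2 g(3,1)=3 g(3,3)=1
t=4: g(4,0)=5 g(4,2)=4 g(4,4)=1
t=5: g(5,-1)=5 g(5,1)=9 g(5,3)=5 g(5,5)=1
t=6: g(6,0)=14 g(6,2)=14 g(6,4)=6 g(6,6)=1
t=7: g(7,-1)=14 g(7,1)=28 g(7,3)=20 g(7,5)=7 g(7,7)=1
t=8: g(8,0)=42 g(8,2)=48 g(8,4)=27 g(8,6)=8 g(8,8)=1
t=9: g(9,-1)=42 g(9,1)=90 g(9,3)=75 g(9,5)=35 g(9,7)=9 g(9,9)=1
t=10: g(10,0)=132 g(10,2)=165 g(10,4)=110 g(10,6)=44 g(10,8)=10 g(10,10)=1
t=11: g(11,-1)=132 g(11,1)=297 g(11,3)=275 g(11,5)=154 g(11,7)=54 g(11,9)=11 g(11,11)=1
t=12: g(12,0)=429 g(12,2)=572 g(12,4)=429 g(12,6)=208 g(12,8)=65 g(12,10)=12 g(12,12)=1
t=13: g(13,-1)=429 g(13,1)=1001 g(13,3)=1001 g(13,5)=637 g(13,7)=273 g(13,9)=77 g(13,11)=13 g(13,13)=1
t=14: g(14,0)=1430 g(14,2)=2002 g(14,4)=1638 g(14,6)=910 g(14,8)=350 g(14,10)=90 g(14,12)=14 g(14,14)=1
t=15: g(15,-1)=1430 g(15,1)=3432 g(15,3)=3640 g(15,5)=2548 g(15,7)=1260 g(15,9)=440 g(15,11)=104 g(15,13)=15 g(15,15)=1
t=16: g(16,0)=4862 g(16,2)=7072 g(16,4)=6188 g(16,6)=3808 g(16,8)=1700 g(16,10)=544 g(16,12)=119 g(16,14)=16 g(16,16)=1
t=17: g(17,-1)=4862 g(17,1)=11934 g(17,3)=13260 g(17,5)=9996 g(17,7)=5508 g(17,9)=2244 g(17,11)=663 g(17,13)=135 g(17,15)=17 g(17,17)=1
t=18: g(18,0)=16796 g(18,2)=25194 g(18,4)=23256 g(18,6)=15504 g(18,8)=7752 g(18,10)=2907 g(18,12)=798 g(18,14)=152 g(18,16)=18 g(18,18)=1
t=19: g(19,-1)=16796 g(19,1)=41990 g(19,3)=48450 g(19,5)=38760 g(19,7)=23256 g(19,9)=10659 g(19,11)=3705 g(19,13)=950 g(19,15)=170 g(19,17)=19 g(19,19)=1
t=20: g(20,0)=58786 g(20,2)=90440 g(20,4)=87210 g(20,6)=62016 g(20,8)=33915 g(20,10)=14364 g(20,12)=4655 g(20,14)=1120 g(20,16)=189 g(20,18)=20 g(20,20)=1
t=21: g(21,-1)=58786 g(21,1)=149226 g(21,3)=177650 g(21,5)=149226 g(21,7)=95931 g(21,9)=48279 g(21,11)=19019 g(21,13)=5775 g(21,15)=1309 g(21,17)=209 g(21,19)=21 g(21,21)=1
t=22: g(22,0)=208012 g(22,2)=326876 g(22,4)=326876 g(22,6)=245157 g(22,8)=144210 g(22,10)=67298 g(22,12)=24794 g(22,14)=7084 g(22,16)=1518 g(22,18)=230 g(22,20)=22 g(22,22)=1
t=23: g(23,-1)=208012 g(23,1)=534888 g(23,3)=653752 g(23,5)=572033 g(23,7)=389367 g(23,9)=211508 g(23,11)=92092 g(23,13)=31878 g(23,15)=8602 g(23,17)=1748 g(23,19)=252 g(23,21)=23 g(23,23)=1
t=24: g(24,0)=742900 g(24,2)=1188640 g(24,4)=1225785 g(24,6)=961400 g(24,8)=600875 g(24,10)=303600 g(24,12)=123970 g(24,14)=40480 g(24,16)=10350 g(24,18)=2000 g(24,20)=275 g(24,22)=24 g(24,24)=1
t=25: g(25,-1)=742900 g(25,1)=1931540 g(25,3)=2414425 g(25,5)=2187185 g(25,7)=1562275 g(25,9)=904475 g(25,11)=427570 g(25,13)=164450 g(25,15)=50830 g(25,17)=12350 g(25,19)=2275 g(25,21)=299 g(25,23)=25 g(25,25)=1
t=26: g(26,0)=2674440 g(26,2)=4345965 g(26,4)=4601610 g(26,6)=3749460 g(26,8)=2466750 g(26,10)=1332045 g(26,12)=592020 g(26,14)=215280 g(26,16)=63180 g(26,18)=14625 g(26,20)=2574 g(26,22)=324 g(26,24)=26 g(26,26)=1
t=27: g(27,-1)=2674440 g(27,1)=7020405 g(27,3)=8947575 g(27,5)=8351070 g(27,7)=6216210 g(27,9)=3798795 g(27,11)=1924065 g(27,13)=807300 g(27,15)=278460 g(27,17)=77805 g(27,19)=17199 g(27,21)=2898 g(27,23)=350 g(27,25)=27 g(27,27)=1
t=28: g(28,0)=9694845 g(28,2)=15967980 g(28,4)=17298645 g(28,6)=14567280 g(28,8)=10015005 g(28,10)=5722860 g(28,12)=2731365 g(28,14)=1085760 g(28,16)=356265 g(28,18)=95004 g(28,20)=20097 g(28,22)=3248 g(28,24)=377 g(28,26)=28 g(28,28)=1
t=29: g(29,-1)=9694845 g(29,1)=25662825 g(29,3)=33266625 g(29,5)=31865925 g(29,7)=24582285 g(29,9)=15737865 g(29,11)=8454225 g(29,13)=3817125 g(29,15)=1442025 g(29,17)=451269 g(29,19)=115101 g(29,21)=23345 g(29,23)=3625 g(29,25)=405 g(29,27)=29 g(29,29)=1
Paths never hitting -2: Σ_s g(29,s) = 155117520
Paths hitting -2: 2^29 - 155117520 = 381753392
P = 381753392/536870912 = 23859587/33554432

Answer: 23859587/33554432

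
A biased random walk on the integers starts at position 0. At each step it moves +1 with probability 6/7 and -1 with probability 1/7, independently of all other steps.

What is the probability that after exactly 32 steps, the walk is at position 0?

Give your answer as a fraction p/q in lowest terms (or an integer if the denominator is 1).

Answer: 1695713843406516387840/1104427674243920646305299201

Derivation:
To be at 0 after 32 steps: need exactly 16 steps of +1 and 16 of -1.
Number of such sequences: C(32,16) = 601080390
Each has probability (6/7)^16 · (1/7)^16 = 2821109907456/1104427674243920646305299201
P = 601080390 · 2821109907456/1104427674243920646305299201 = 1695713843406516387840/1104427674243920646305299201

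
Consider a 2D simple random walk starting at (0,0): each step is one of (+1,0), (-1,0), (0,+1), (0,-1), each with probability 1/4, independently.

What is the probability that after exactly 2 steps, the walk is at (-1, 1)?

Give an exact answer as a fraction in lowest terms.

Let h be the number of horizontal steps (so 2-h are vertical). To end at (-1,1) need (h-1)/2 right-steps and ((2-h)+1)/2 up-steps.
Sum over h with 1 ≤ h ≤ 1, h ≡ 1 (mod 2), 2-h ≡ 1 (mod 2):
h=1: C(2,1)·C(1,0)·C(1,1) = 2·1·1 = 2
Total favorable: 2
Total paths: 4^2 = 16
P = 2/16 = 1/8

Answer: 1/8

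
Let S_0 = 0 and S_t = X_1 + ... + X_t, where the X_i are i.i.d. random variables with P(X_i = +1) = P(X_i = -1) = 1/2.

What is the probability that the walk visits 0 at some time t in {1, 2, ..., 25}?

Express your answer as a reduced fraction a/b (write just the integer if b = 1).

Answer: 3518265/4194304

Derivation:
Count via complement. Let g(t,s) = #length-t paths at position s with S_1..S_t all ≠ 0.
g(t,s) = g(t-1,s-1) + g(t-1,s+1) for s ≠ 0; g(t,0) = 0.
t=0: g(0,0)=1
t=1: g(1,-1)=1 g(1,1)=1
t=2: g(2,-2)=1 g(2,2)=1
t=3: g(3,-3)=1 g(3,-1)=1 g(3,1)=1 g(3,3)=1
t=4: g(4,-4)=1 g(4,-2)=2 g(4,2)=2 g(4,4)=1
t=5: g(5,-5)=1 g(5,-3)=3 g(5,-1)=2 g(5,1)=2 g(5,3)=3 g(5,5)=1
t=6: g(6,-6)=1 g(6,-4)=4 g(6,-2)=5 g(6,2)=5 g(6,4)=4 g(6,6)=1
t=7: g(7,-7)=1 g(7,-5)=5 g(7,-3)=9 g(7,-1)=5 g(7,1)=5 g(7,3)=9 g(7,5)=5 g(7,7)=1
t=8: g(8,-8)=1 g(8,-6)=6 g(8,-4)=14 g(8,-2)=14 g(8,2)=14 g(8,4)=14 g(8,6)=6 g(8,8)=1
t=9: g(9,-9)=1 g(9,-7)=7 g(9,-5)=20 g(9,-3)=28 g(9,-1)=14 g(9,1)=14 g(9,3)=28 g(9,5)=20 g(9,7)=7 g(9,9)=1
t=10: g(10,-10)=1 g(10,-8)=8 g(10,-6)=27 g(10,-4)=48 g(10,-2)=42 g(10,2)=42 g(10,4)=48 g(10,6)=27 g(10,8)=8 g(10,10)=1
t=11: g(11,-11)=1 g(11,-9)=9 g(11,-7)=35 g(11,-5)=75 g(11,-3)=90 g(11,-1)=42 g(11,1)=42 g(11,3)=90 g(11,5)=75 g(11,7)=35 g(11,9)=9 g(11,11)=1
t=12: g(12,-12)=1 g(12,-10)=10 g(12,-8)=44 g(12,-6)=110 g(12,-4)=165 g(12,-2)=132 g(12,2)=132 g(12,4)=165 g(12,6)=110 g(12,8)=44 g(12,10)=10 g(12,12)=1
t=13: g(13,-13)=1 g(13,-11)=11 g(13,-9)=54 g(13,-7)=154 g(13,-5)=275 g(13,-3)=297 g(13,-1)=132 g(13,1)=132 g(13,3)=297 g(13,5)=275 g(13,7)=154 g(13,9)=54 g(13,11)=11 g(13,13)=1
t=14: g(14,-14)=1 g(14,-12)=12 g(14,-10)=65 g(14,-8)=208 g(14,-6)=429 g(14,-4)=572 g(14,-2)=429 g(14,2)=429 g(14,4)=572 g(14,6)=429 g(14,8)=208 g(14,10)=65 g(14,12)=12 g(14,14)=1
t=15: g(15,-15)=1 g(15,-13)=13 g(15,-11)=77 g(15,-9)=273 g(15,-7)=637 g(15,-5)=1001 g(15,-3)=1001 g(15,-1)=429 g(15,1)=429 g(15,3)=1001 g(15,5)=1001 g(15,7)=637 g(15,9)=273 g(15,11)=77 g(15,13)=13 g(15,15)=1
t=16: g(16,-16)=1 g(16,-14)=14 g(16,-12)=90 g(16,-10)=350 g(16,-8)=910 g(16,-6)=1638 g(16,-4)=2002 g(16,-2)=1430 g(16,2)=1430 g(16,4)=2002 g(16,6)=1638 g(16,8)=910 g(16,10)=350 g(16,12)=90 g(16,14)=14 g(16,16)=1
t=17: g(17,-17)=1 g(17,-15)=15 g(17,-13)=104 g(17,-11)=440 g(17,-9)=1260 g(17,-7)=2548 g(17,-5)=3640 g(17,-3)=3432 g(17,-1)=1430 g(17,1)=1430 g(17,3)=3432 g(17,5)=3640 g(17,7)=2548 g(17,9)=1260 g(17,11)=440 g(17,13)=104 g(17,15)=15 g(17,17)=1
t=18: g(18,-18)=1 g(18,-16)=16 g(18,-14)=119 g(18,-12)=544 g(18,-10)=1700 g(18,-8)=3808 g(18,-6)=6188 g(18,-4)=7072 g(18,-2)=4862 g(18,2)=4862 g(18,4)=7072 g(18,6)=6188 g(18,8)=3808 g(18,10)=1700 g(18,12)=544 g(18,14)=119 g(18,16)=16 g(18,18)=1
t=19: g(19,-19)=1 g(19,-17)=17 g(19,-15)=135 g(19,-13)=663 g(19,-11)=2244 g(19,-9)=5508 g(19,-7)=9996 g(19,-5)=13260 g(19,-3)=11934 g(19,-1)=4862 g(19,1)=4862 g(19,3)=11934 g(19,5)=13260 g(19,7)=9996 g(19,9)=5508 g(19,11)=2244 g(19,13)=663 g(19,15)=135 g(19,17)=17 g(19,19)=1
t=20: g(20,-20)=1 g(20,-18)=18 g(20,-16)=152 g(20,-14)=798 g(20,-12)=2907 g(20,-10)=7752 g(20,-8)=15504 g(20,-6)=23256 g(20,-4)=25194 g(20,-2)=16796 g(20,2)=16796 g(20,4)=25194 g(20,6)=23256 g(20,8)=15504 g(20,10)=7752 g(20,12)=2907 g(20,14)=798 g(20,16)=152 g(20,18)=18 g(20,20)=1
t=21: g(21,-21)=1 g(21,-19)=19 g(21,-17)=170 g(21,-15)=950 g(21,-13)=3705 g(21,-11)=10659 g(21,-9)=23256 g(21,-7)=38760 g(21,-5)=48450 g(21,-3)=41990 g(21,-1)=16796 g(21,1)=16796 g(21,3)=41990 g(21,5)=48450 g(21,7)=38760 g(21,9)=23256 g(21,11)=10659 g(21,13)=3705 g(21,15)=950 g(21,17)=170 g(21,19)=19 g(21,21)=1
t=22: g(22,-22)=1 g(22,-20)=20 g(22,-18)=189 g(22,-16)=1120 g(22,-14)=4655 g(22,-12)=14364 g(22,-10)=33915 g(22,-8)=62016 g(22,-6)=87210 g(22,-4)=90440 g(22,-2)=58786 g(22,2)=58786 g(22,4)=90440 g(22,6)=87210 g(22,8)=62016 g(22,10)=33915 g(22,12)=14364 g(22,14)=4655 g(22,16)=1120 g(22,18)=189 g(22,20)=20 g(22,22)=1
t=23: g(23,-23)=1 g(23,-21)=21 g(23,-19)=209 g(23,-17)=1309 g(23,-15)=5775 g(23,-13)=19019 g(23,-11)=48279 g(23,-9)=95931 g(23,-7)=149226 g(23,-5)=177650 g(23,-3)=149226 g(23,-1)=58786 g(23,1)=58786 g(23,3)=149226 g(23,5)=177650 g(23,7)=149226 g(23,9)=95931 g(23,11)=48279 g(23,13)=19019 g(23,15)=5775 g(23,17)=1309 g(23,19)=209 g(23,21)=21 g(23,23)=1
t=24: g(24,-24)=1 g(24,-22)=22 g(24,-20)=230 g(24,-18)=1518 g(24,-16)=7084 g(24,-14)=24794 g(24,-12)=67298 g(24,-10)=144210 g(24,-8)=245157 g(24,-6)=326876 g(24,-4)=326876 g(24,-2)=208012 g(24,2)=208012 g(24,4)=326876 g(24,6)=326876 g(24,8)=245157 g(24,10)=144210 g(24,12)=67298 g(24,14)=24794 g(24,16)=7084 g(24,18)=1518 g(24,20)=230 g(24,22)=22 g(24,24)=1
t=25: g(25,-25)=1 g(25,-23)=23 g(25,-21)=252 g(25,-19)=1748 g(25,-17)=8602 g(25,-15)=31878 g(25,-13)=92092 g(25,-11)=211508 g(25,-9)=389367 g(25,-7)=572033 g(25,-5)=653752 g(25,-3)=534888 g(25,-1)=208012 g(25,1)=208012 g(25,3)=534888 g(25,5)=653752 g(25,7)=572033 g(25,9)=389367 g(25,11)=211508 g(25,13)=92092 g(25,15)=31878 g(25,17)=8602 g(25,19)=1748 g(25,21)=252 g(25,23)=23 g(25,25)=1
Paths never hitting 0: Σ_s g(25,s) = 5408312
Paths hitting 0: 2^25 - 5408312 = 28146120
P = 28146120/33554432 = 3518265/4194304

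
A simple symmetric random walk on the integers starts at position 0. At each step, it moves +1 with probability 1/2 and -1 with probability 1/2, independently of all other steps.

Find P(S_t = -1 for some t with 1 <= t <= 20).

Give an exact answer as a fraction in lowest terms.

Count via complement. Let g(t,s) = #length-t paths at position s with S_1..S_t all ≠ -1.
g(t,s) = g(t-1,s-1) + g(t-1,s+1) for s ≠ -1; g(t,-1) = 0.
t=0: g(0,0)=1
t=1: g(1,1)=1
t=2: g(2,0)=1 g(2,2)=1
t=3: g(3,1)=2 g(3,3)=1
t=4: g(4,0)=2 g(4,2)=3 g(4,4)=1
t=5: g(5,1)=5 g(5,3)=4 g(5,5)=1
t=6: g(6,0)=5 g(6,2)=9 g(6,4)=5 g(6,6)=1
t=7: g(7,1)=14 g(7,3)=14 g(7,5)=6 g(7,7)=1
t=8: g(8,0)=14 g(8,2)=28 g(8,4)=20 g(8,6)=7 g(8,8)=1
t=9: g(9,1)=42 g(9,3)=48 g(9,5)=27 g(9,7)=8 g(9,9)=1
t=10: g(10,0)=42 g(10,2)=90 g(10,4)=75 g(10,6)=35 g(10,8)=9 g(10,10)=1
t=11: g(11,1)=132 g(11,3)=165 g(11,5)=110 g(11,7)=44 g(11,9)=10 g(11,11)=1
t=12: g(12,0)=132 g(12,2)=297 g(12,4)=275 g(12,6)=154 g(12,8)=54 g(12,10)=11 g(12,12)=1
t=13: g(13,1)=429 g(13,3)=572 g(13,5)=429 g(13,7)=208 g(13,9)=65 g(13,11)=12 g(13,13)=1
t=14: g(14,0)=429 g(14,2)=1001 g(14,4)=1001 g(14,6)=637 g(14,8)=273 g(14,10)=77 g(14,12)=13 g(14,14)=1
t=15: g(15,1)=1430 g(15,3)=2002 g(15,5)=1638 g(15,7)=910 g(15,9)=350 g(15,11)=90 g(15,13)=14 g(15,15)=1
t=16: g(16,0)=1430 g(16,2)=3432 g(16,4)=3640 g(16,6)=2548 g(16,8)=1260 g(16,10)=440 g(16,12)=104 g(16,14)=15 g(16,16)=1
t=17: g(17,1)=4862 g(17,3)=7072 g(17,5)=6188 g(17,7)=3808 g(17,9)=1700 g(17,11)=544 g(17,13)=119 g(17,15)=16 g(17,17)=1
t=18: g(18,0)=4862 g(18,2)=11934 g(18,4)=13260 g(18,6)=9996 g(18,8)=5508 g(18,10)=2244 g(18,12)=663 g(18,14)=135 g(18,16)=17 g(18,18)=1
t=19: g(19,1)=16796 g(19,3)=25194 g(19,5)=23256 g(19,7)=15504 g(19,9)=7752 g(19,11)=2907 g(19,13)=798 g(19,15)=152 g(19,17)=18 g(19,19)=1
t=20: g(20,0)=16796 g(20,2)=41990 g(20,4)=48450 g(20,6)=38760 g(20,8)=23256 g(20,10)=10659 g(20,12)=3705 g(20,14)=950 g(20,16)=170 g(20,18)=19 g(20,20)=1
Paths never hitting -1: Σ_s g(20,s) = 184756
Paths hitting -1: 2^20 - 184756 = 863820
P = 863820/1048576 = 215955/262144

Answer: 215955/262144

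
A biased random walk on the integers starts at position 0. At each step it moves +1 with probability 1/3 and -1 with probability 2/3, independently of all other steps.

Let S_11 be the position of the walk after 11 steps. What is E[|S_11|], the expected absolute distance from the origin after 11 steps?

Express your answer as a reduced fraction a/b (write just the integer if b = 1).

S_11 takes values m ≡ 1 (mod 2) with |m| ≤ 11; P(S_11=m) = C(11,(11+m)/2) · (1/3)^((11+m)/2) · (2/3)^((11-m)/2).
Distribution: P(S=-11)=2048/177147, P(S=-9)=11264/177147, P(S=-7)=28160/177147, P(S=-5)=14080/59049, P(S=-3)=14080/59049, P(S=-1)=9856/59049, P(S=1)=4928/59049, P(S=3)=1760/59049, P(S=5)=440/59049, P(S=7)=220/177147, P(S=9)=22/177147, P(S=11)=1/177147
E[|S_11|] = Σ_m |m|·P(S_11=m) = 242495/59049

Answer: 242495/59049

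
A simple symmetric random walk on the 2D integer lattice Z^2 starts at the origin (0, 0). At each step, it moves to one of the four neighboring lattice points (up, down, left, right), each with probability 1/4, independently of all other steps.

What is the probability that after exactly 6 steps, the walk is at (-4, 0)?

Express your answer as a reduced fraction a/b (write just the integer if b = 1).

Let h be the number of horizontal steps (so 6-h are vertical). To end at (-4,0) need (h-4)/2 right-steps and ((6-h)+0)/2 up-steps.
Sum over h with 4 ≤ h ≤ 6, h ≡ 0 (mod 2), 6-h ≡ 0 (mod 2):
h=4: C(6,4)·C(4,0)·C(2,1) = 15·1·2 = 30
h=6: C(6,6)·C(6,1)·C(0,0) = 1·6·1 = 6
Total favorable: 36
Total paths: 4^6 = 4096
P = 36/4096 = 9/1024

Answer: 9/1024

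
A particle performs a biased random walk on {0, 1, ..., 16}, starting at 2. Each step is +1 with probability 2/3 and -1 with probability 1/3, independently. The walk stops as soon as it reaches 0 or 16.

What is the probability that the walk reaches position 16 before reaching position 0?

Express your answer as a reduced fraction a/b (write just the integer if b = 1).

Answer: 16384/21845

Derivation:
Biased walk: p = 2/3, q = 1/3, r = q/p = 1/2
Gambler's ruin: P(hit 16 before 0 | start at 2) = (1 - r^a)/(1 - r^N)
r^2 = 1/4; r^16 = 1/65536
P = (1 - 1/4) / (1 - 1/65536) = 3/4 / 65535/65536 = 16384/21845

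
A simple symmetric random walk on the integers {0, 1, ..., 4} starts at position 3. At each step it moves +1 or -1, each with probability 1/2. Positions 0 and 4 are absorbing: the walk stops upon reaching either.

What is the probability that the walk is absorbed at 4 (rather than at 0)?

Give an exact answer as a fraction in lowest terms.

Answer: 3/4

Derivation:
Symmetric walk (p = 1/2): the harmonic-function argument gives P(hit 4 before 0 | start at 3) = a/N.
P = 3/4 = 3/4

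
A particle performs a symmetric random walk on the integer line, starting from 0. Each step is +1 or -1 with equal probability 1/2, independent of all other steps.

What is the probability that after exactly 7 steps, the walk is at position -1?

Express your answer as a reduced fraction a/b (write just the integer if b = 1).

To reach position -1 after 7 steps: need 3 steps of +1 and 4 of -1.
Favorable paths: C(7,3) = 35
Total paths: 2^7 = 128
P = 35/128 = 35/128

Answer: 35/128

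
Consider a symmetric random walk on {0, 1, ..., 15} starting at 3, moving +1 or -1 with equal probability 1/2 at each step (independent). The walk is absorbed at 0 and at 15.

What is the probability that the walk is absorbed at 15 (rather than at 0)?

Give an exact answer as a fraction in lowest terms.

Symmetric walk (p = 1/2): the harmonic-function argument gives P(hit 15 before 0 | start at 3) = a/N.
P = 3/15 = 1/5

Answer: 1/5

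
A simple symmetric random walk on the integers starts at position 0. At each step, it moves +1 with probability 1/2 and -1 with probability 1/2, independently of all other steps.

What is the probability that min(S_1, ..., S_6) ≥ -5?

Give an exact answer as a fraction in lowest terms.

Answer: 63/64

Derivation:
Let f(t,s) = #length-t paths at position s with S_1..S_t all ≥ -5.
f(t,s) = f(t-1,s-1) + f(t-1,s+1) for s ≥ -5; f(t,s) = 0 for s < -5.
t=0: f(0,0)=1
t=1: f(1,-1)=1 f(1,1)=1
t=2: f(2,-2)=1 f(2,0)=2 f(2,2)=1
t=3: f(3,-3)=1 f(3,-1)=3 f(3,1)=3 f(3,3)=1
t=4: f(4,-4)=1 f(4,-2)=4 f(4,0)=6 f(4,2)=4 f(4,4)=1
t=5: f(5,-5)=1 f(5,-3)=5 f(5,-1)=10 f(5,1)=10 f(5,3)=5 f(5,5)=1
t=6: f(6,-4)=6 f(6,-2)=15 f(6,0)=20 f(6,2)=15 f(6,4)=6 f(6,6)=1
Σ_s f(6,s) = 63
P = 63/64 = 63/64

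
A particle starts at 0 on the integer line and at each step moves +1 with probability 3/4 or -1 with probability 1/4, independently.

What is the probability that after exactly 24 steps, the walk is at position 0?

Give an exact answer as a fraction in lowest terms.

To be at 0 after 24 steps: need exactly 12 steps of +1 and 12 of -1.
Number of such sequences: C(24,12) = 2704156
Each has probability (3/4)^12 · (1/4)^12 = 531441/281474976710656
P = 2704156 · 531441/281474976710656 = 359274842199/70368744177664

Answer: 359274842199/70368744177664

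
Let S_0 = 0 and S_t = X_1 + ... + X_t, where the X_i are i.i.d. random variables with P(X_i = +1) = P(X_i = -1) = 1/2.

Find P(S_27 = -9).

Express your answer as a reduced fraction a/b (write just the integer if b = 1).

To reach position -9 after 27 steps: need 9 steps of +1 and 18 of -1.
Favorable paths: C(27,9) = 4686825
Total paths: 2^27 = 134217728
P = 4686825/134217728 = 4686825/134217728

Answer: 4686825/134217728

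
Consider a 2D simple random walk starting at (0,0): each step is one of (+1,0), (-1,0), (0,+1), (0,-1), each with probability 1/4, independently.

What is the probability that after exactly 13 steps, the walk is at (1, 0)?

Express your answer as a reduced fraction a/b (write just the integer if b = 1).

Answer: 184041/4194304

Derivation:
Let h be the number of horizontal steps (so 13-h are vertical). To end at (1,0) need (h+1)/2 right-steps and ((13-h)+0)/2 up-steps.
Sum over h with 1 ≤ h ≤ 13, h ≡ 1 (mod 2), 13-h ≡ 0 (mod 2):
h=1: C(13,1)·C(1,1)·C(12,6) = 13·1·924 = 12012
h=3: C(13,3)·C(3,2)·C(10,5) = 286·3·252 = 216216
h=5: C(13,5)·C(5,3)·C(8,4) = 1287·10·70 = 900900
h=7: C(13,7)·C(7,4)·C(6,3) = 1716·35·20 = 1201200
h=9: C(13,9)·C(9,5)·C(4,2) = 715·126·6 = 540540
h=11: C(13,11)·C(11,6)·C(2,1) = 78·462·2 = 72072
h=13: C(13,13)·C(13,7)·C(0,0) = 1·1716·1 = 1716
Total favorable: 2944656
Total paths: 4^13 = 67108864
P = 2944656/67108864 = 184041/4194304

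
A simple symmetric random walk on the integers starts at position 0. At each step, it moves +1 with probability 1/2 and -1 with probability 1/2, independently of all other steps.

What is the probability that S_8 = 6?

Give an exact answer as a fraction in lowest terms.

Answer: 1/32

Derivation:
To reach position 6 after 8 steps: need 7 steps of +1 and 1 of -1.
Favorable paths: C(8,7) = 8
Total paths: 2^8 = 256
P = 8/256 = 1/32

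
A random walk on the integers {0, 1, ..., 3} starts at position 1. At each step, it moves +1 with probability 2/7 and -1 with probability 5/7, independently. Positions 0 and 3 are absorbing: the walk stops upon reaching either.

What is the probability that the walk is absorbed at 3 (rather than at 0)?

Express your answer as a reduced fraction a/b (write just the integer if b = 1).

Biased walk: p = 2/7, q = 5/7, r = q/p = 5/2
Gambler's ruin: P(hit 3 before 0 | start at 1) = (1 - r^a)/(1 - r^N)
r^1 = 5/2; r^3 = 125/8
P = (1 - 5/2) / (1 - 125/8) = -3/2 / -117/8 = 4/39

Answer: 4/39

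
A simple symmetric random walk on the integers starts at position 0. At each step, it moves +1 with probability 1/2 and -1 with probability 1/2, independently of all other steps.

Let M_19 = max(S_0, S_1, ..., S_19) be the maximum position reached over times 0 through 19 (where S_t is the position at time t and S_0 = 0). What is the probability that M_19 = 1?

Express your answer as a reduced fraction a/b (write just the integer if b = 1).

Let M_19 = max(S_0,...,S_19). Use the reflection principle: for j ≥ 1, #{paths with M_19 ≥ j} = #{S_19 ≥ j} + #{S_19 ≥ j+1}.
By reflection, #{M_19 ≥ 1} = #{S_19 ≥ 1} + #{S_19 ≥ 2} = 262144 + 169766 = 431910.
#{M_19 ≥ 2} = #{S_19 ≥ 2} + #{S_19 ≥ 3} = 169766 + 169766 = 339532.
#{M_19 = 1} = 431910 - 339532 = 92378.
P(M_19 = 1) = 92378/524288 = 46189/262144

Answer: 46189/262144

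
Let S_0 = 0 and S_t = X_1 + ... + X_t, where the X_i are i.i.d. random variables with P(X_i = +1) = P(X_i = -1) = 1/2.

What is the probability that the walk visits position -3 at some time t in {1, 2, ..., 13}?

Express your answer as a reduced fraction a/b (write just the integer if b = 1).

Answer: 3473/8192

Derivation:
Count via complement. Let g(t,s) = #length-t paths at position s with S_1..S_t all ≠ -3.
g(t,s) = g(t-1,s-1) + g(t-1,s+1) for s ≠ -3; g(t,-3) = 0.
t=0: g(0,0)=1
t=1: g(1,-1)=1 g(1,1)=1
t=2: g(2,-2)=1 g(2,0)=2 g(2,2)=1
t=3: g(3,-1)=3 g(3,1)=3 g(3,3)=1
t=4: g(4,-2)=3 g(4,0)=6 g(4,2)=4 g(4,4)=1
t=5: g(5,-1)=9 g(5,1)=10 g(5,3)=5 g(5,5)=1
t=6: g(6,-2)=9 g(6,0)=19 g(6,2)=15 g(6,4)=6 g(6,6)=1
t=7: g(7,-1)=28 g(7,1)=34 g(7,3)=21 g(7,5)=7 g(7,7)=1
t=8: g(8,-2)=28 g(8,0)=62 g(8,2)=55 g(8,4)=28 g(8,6)=8 g(8,8)=1
t=9: g(9,-1)=90 g(9,1)=117 g(9,3)=83 g(9,5)=36 g(9,7)=9 g(9,9)=1
t=10: g(10,-2)=90 g(10,0)=207 g(10,2)=200 g(10,4)=119 g(10,6)=45 g(10,8)=10 g(10,10)=1
t=11: g(11,-1)=297 g(11,1)=407 g(11,3)=319 g(11,5)=164 g(11,7)=55 g(11,9)=11 g(11,11)=1
t=12: g(12,-2)=297 g(12,0)=704 g(12,2)=726 g(12,4)=483 g(12,6)=219 g(12,8)=66 g(12,10)=12 g(12,12)=1
t=13: g(13,-1)=1001 g(13,1)=1430 g(13,3)=1209 g(13,5)=702 g(13,7)=285 g(13,9)=78 g(13,11)=13 g(13,13)=1
Paths never hitting -3: Σ_s g(13,s) = 4719
Paths hitting -3: 2^13 - 4719 = 3473
P = 3473/8192 = 3473/8192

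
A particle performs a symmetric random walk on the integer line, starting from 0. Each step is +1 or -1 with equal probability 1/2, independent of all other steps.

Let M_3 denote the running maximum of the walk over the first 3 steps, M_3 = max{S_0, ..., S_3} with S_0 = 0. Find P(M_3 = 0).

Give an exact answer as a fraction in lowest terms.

Let M_3 = max(S_0,...,S_3). Use the reflection principle: for j ≥ 1, #{paths with M_3 ≥ j} = #{S_3 ≥ j} + #{S_3 ≥ j+1}.
P(M_3 ≥ 0) = 1 since S_0 = 0, so #{M_3 ≥ 0} = 8.
#{M_3 ≥ 1} = #{S_3 ≥ 1} + #{S_3 ≥ 2} = 4 + 1 = 5.
#{M_3 = 0} = 8 - 5 = 3.
P(M_3 = 0) = 3/8 = 3/8

Answer: 3/8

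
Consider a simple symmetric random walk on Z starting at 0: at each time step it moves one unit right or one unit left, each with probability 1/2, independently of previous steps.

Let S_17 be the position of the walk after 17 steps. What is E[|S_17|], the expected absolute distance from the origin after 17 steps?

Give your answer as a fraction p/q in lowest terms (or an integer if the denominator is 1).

Answer: 109395/32768

Derivation:
S_17 takes values m ≡ 1 (mod 2) with |m| ≤ 17; P(S_17=m) = C(17,(17+m)/2)/2^17.
Total paths: 2^17 = 131072
Distribution: P(S=-17)=1/131072, P(S=-15)=17/131072, P(S=-13)=136/131072, P(S=-11)=680/131072, P(S=-9)=2380/131072, P(S=-7)=6188/131072, P(S=-5)=12376/131072, P(S=-3)=19448/131072, P(S=-1)=24310/131072, P(S=1)=24310/131072, P(S=3)=19448/131072, P(S=5)=12376/131072, P(S=7)=6188/131072, P(S=9)=2380/131072, P(S=11)=680/131072, P(S=13)=136/131072, P(S=15)=17/131072, P(S=17)=1/131072
E[|S_17|] = Σ_m |m|·P(S_17=m) = 437580/131072 = 109395/32768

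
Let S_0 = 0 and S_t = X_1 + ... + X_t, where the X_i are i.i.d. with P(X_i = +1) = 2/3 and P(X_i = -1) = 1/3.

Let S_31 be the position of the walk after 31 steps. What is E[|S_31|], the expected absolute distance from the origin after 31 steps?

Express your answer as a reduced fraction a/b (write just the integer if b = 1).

S_31 takes values m ≡ 1 (mod 2) with |m| ≤ 31; P(S_31=m) = C(31,(31+m)/2) · (2/3)^((31+m)/2) · (1/3)^((31-m)/2).
Distribution: P(S=-31)=1/617673396283947, P(S=-29)=62/617673396283947, P(S=-27)=620/205891132094649, P(S=-25)=35960/617673396283947, P(S=-23)=503440/617673396283947, P(S=-21)=201376/22876792454961, P(S=-19)=5235776/68630377364883, P(S=-17)=37398400/68630377364883, P(S=-15)=74796800/22876792454961, P(S=-13)=3440652800/205891132094649, P(S=-11)=15138872320/205891132094649, P(S=-9)=19267655680/68630377364883, P(S=-7)=192676556800/205891132094649, P(S=-5)=563208396800/205891132094649, P(S=-3)=160916684800/22876792454961, P(S=-1)=1094233456640/68630377364883, P(S=1)=2188466913280/68630377364883, P(S=3)=1287333478400/22876792454961, P(S=5)=18022668697600/205891132094649, P(S=7)=24662599270400/205891132094649, P(S=9)=9865039708160/68630377364883, P(S=11)=31004410511360/205891132094649, P(S=13)=28185827737600/205891132094649, P(S=15)=2450941542400/22876792454961, P(S=17)=4901883084800/68630377364883, P(S=19)=2745054527488/68630377364883, P(S=21)=422316081152/22876792454961, P(S=23)=4223160811520/617673396283947, P(S=25)=1206617374720/617673396283947, P(S=27)=83214991360/205891132094649, P(S=29)=33285996544/617673396283947, P(S=31)=2147483648/617673396283947
E[|S_31|] = Σ_m |m|·P(S_31=m) = 26575479166531/2541865828329

Answer: 26575479166531/2541865828329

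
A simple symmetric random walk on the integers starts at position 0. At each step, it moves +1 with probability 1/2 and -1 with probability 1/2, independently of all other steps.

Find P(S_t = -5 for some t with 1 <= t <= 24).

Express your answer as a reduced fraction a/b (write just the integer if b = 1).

Answer: 1289565/4194304

Derivation:
Count via complement. Let g(t,s) = #length-t paths at position s with S_1..S_t all ≠ -5.
g(t,s) = g(t-1,s-1) + g(t-1,s+1) for s ≠ -5; g(t,-5) = 0.
t=0: g(0,0)=1
t=1: g(1,-1)=1 g(1,1)=1
t=2: g(2,-2)=1 g(2,0)=2 g(2,2)=1
t=3: g(3,-3)=1 g(3,-1)=3 g(3,1)=3 g(3,3)=1
t=4: g(4,-4)=1 g(4,-2)=4 g(4,0)=6 g(4,2)=4 g(4,4)=1
t=5: g(5,-3)=5 g(5,-1)=10 g(5,1)=10 g(5,3)=5 g(5,5)=1
t=6: g(6,-4)=5 g(6,-2)=15 g(6,0)=20 g(6,2)=15 g(6,4)=6 g(6,6)=1
t=7: g(7,-3)=20 g(7,-1)=35 g(7,1)=35 g(7,3)=21 g(7,5)=7 g(7,7)=1
t=8: g(8,-4)=20 g(8,-2)=55 g(8,0)=70 g(8,2)=56 g(8,4)=28 g(8,6)=8 g(8,8)=1
t=9: g(9,-3)=75 g(9,-1)=125 g(9,1)=126 g(9,3)=84 g(9,5)=36 g(9,7)=9 g(9,9)=1
t=10: g(10,-4)=75 g(10,-2)=200 g(10,0)=251 g(10,2)=210 g(10,4)=120 g(10,6)=45 g(10,8)=10 g(10,10)=1
t=11: g(11,-3)=275 g(11,-1)=451 g(11,1)=461 g(11,3)=330 g(11,5)=165 g(11,7)=55 g(11,9)=11 g(11,11)=1
t=12: g(12,-4)=275 g(12,-2)=726 g(12,0)=912 g(12,2)=791 g(12,4)=495 g(12,6)=220 g(12,8)=66 g(12,10)=12 g(12,12)=1
t=13: g(13,-3)=1001 g(13,-1)=1638 g(13,1)=1703 g(13,3)=1286 g(13,5)=715 g(13,7)=286 g(13,9)=78 g(13,11)=13 g(13,13)=1
t=14: g(14,-4)=1001 g(14,-2)=2639 g(14,0)=3341 g(14,2)=2989 g(14,4)=2001 g(14,6)=1001 g(14,8)=364 g(14,10)=91 g(14,12)=14 g(14,14)=1
t=15: g(15,-3)=3640 g(15,-1)=5980 g(15,1)=6330 g(15,3)=4990 g(15,5)=3002 g(15,7)=1365 g(15,9)=455 g(15,11)=105 g(15,13)=15 g(15,15)=1
t=16: g(16,-4)=3640 g(16,-2)=9620 g(16,0)=12310 g(16,2)=11320 g(16,4)=7992 g(16,6)=4367 g(16,8)=1820 g(16,10)=560 g(16,12)=120 g(16,14)=16 g(16,16)=1
t=17: g(17,-3)=13260 g(17,-1)=21930 g(17,1)=23630 g(17,3)=19312 g(17,5)=12359 g(17,7)=6187 g(17,9)=2380 g(17,11)=680 g(17,13)=136 g(17,15)=17 g(17,17)=1
t=18: g(18,-4)=13260 g(18,-2)=35190 g(18,0)=45560 g(18,2)=42942 g(18,4)=31671 g(18,6)=18546 g(18,8)=8567 g(18,10)=3060 g(18,12)=816 g(18,14)=153 g(18,16)=18 g(18,18)=1
t=19: g(19,-3)=48450 g(19,-1)=80750 g(19,1)=88502 g(19,3)=74613 g(19,5)=50217 g(19,7)=27113 g(19,9)=11627 g(19,11)=3876 g(19,13)=969 g(19,15)=171 g(19,17)=19 g(19,19)=1
t=20: g(20,-4)=48450 g(20,-2)=129200 g(20,0)=169252 g(20,2)=163115 g(20,4)=124830 g(20,6)=77330 g(20,8)=38740 g(20,10)=15503 g(20,12)=4845 g(20,14)=1140 g(20,16)=190 g(20,18)=20 g(20,20)=1
t=21: g(21,-3)=177650 g(21,-1)=298452 g(21,1)=332367 g(21,3)=287945 g(21,5)=202160 g(21,7)=116070 g(21,9)=54243 g(21,11)=20348 g(21,13)=5985 g(21,15)=1330 g(21,17)=210 g(21,19)=21 g(21,21)=1
t=22: g(22,-4)=177650 g(22,-2)=476102 g(22,0)=630819 g(22,2)=620312 g(22,4)=490105 g(22,6)=318230 g(22,8)=170313 g(22,10)=74591 g(22,12)=26333 g(22,14)=7315 g(22,16)=1540 g(22,18)=231 g(22,20)=22 g(22,22)=1
t=23: g(23,-3)=653752 g(23,-1)=1106921 g(23,1)=1251131 g(23,3)=1110417 g(23,5)=808335 g(23,7)=488543 g(23,9)=244904 g(23,11)=100924 g(23,13)=33648 g(23,15)=8855 g(23,17)=1771 g(23,19)=253 g(23,21)=23 g(23,23)=1
t=24: g(24,-4)=653752 g(24,-2)=1760673 g(24,0)=2358052 g(24,2)=2361548 g(24,4)=1918752 g(24,6)=1296878 g(24,8)=733447 g(24,10)=345828 g(24,12)=134572 g(24,14)=42503 g(24,16)=10626 g(24,18)=2024 g(24,20)=276 g(24,22)=24 g(24,24)=1
Paths never hitting -5: Σ_s g(24,s) = 11618956
Paths hitting -5: 2^24 - 11618956 = 5158260
P = 5158260/16777216 = 1289565/4194304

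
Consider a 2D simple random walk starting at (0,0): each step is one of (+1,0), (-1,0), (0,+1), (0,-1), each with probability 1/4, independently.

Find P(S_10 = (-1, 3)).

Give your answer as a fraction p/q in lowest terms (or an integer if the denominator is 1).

Let h be the number of horizontal steps (so 10-h are vertical). To end at (-1,3) need (h-1)/2 right-steps and ((10-h)+3)/2 up-steps.
Sum over h with 1 ≤ h ≤ 7, h ≡ 1 (mod 2), 10-h ≡ 1 (mod 2):
h=1: C(10,1)·C(1,0)·C(9,6) = 10·1·84 = 840
h=3: C(10,3)·C(3,1)·C(7,5) = 120·3·21 = 7560
h=5: C(10,5)·C(5,2)·C(5,4) = 252·10·5 = 12600
h=7: C(10,7)·C(7,3)·C(3,3) = 120·35·1 = 4200
Total favorable: 25200
Total paths: 4^10 = 1048576
P = 25200/1048576 = 1575/65536

Answer: 1575/65536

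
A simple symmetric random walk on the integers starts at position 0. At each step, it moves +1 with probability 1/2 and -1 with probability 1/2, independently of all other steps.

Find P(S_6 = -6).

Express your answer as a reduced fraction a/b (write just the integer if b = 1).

Answer: 1/64

Derivation:
To reach position -6 after 6 steps: need 0 steps of +1 and 6 of -1.
Favorable paths: C(6,0) = 1
Total paths: 2^6 = 64
P = 1/64 = 1/64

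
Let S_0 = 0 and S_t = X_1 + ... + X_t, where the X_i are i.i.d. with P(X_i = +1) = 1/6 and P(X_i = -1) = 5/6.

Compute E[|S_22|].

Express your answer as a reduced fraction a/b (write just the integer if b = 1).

S_22 takes values m ≡ 0 (mod 2) with |m| ≤ 22; P(S_22=m) = C(22,(22+m)/2) · (1/6)^((22+m)/2) · (5/6)^((22-m)/2).
Distribution: P(S=-22)=2384185791015625/131621703842267136, P(S=-20)=5245208740234375/65810851921133568, P(S=-18)=7343292236328125/43873901280755712, P(S=-16)=7343292236328125/32905425960566784, P(S=-14)=27904510498046875/131621703842267136, P(S=-12)=1116180419921875/7312316880125952, P(S=-10)=3795013427734375/43873901280755712, P(S=-8)=108428955078125/2742118830047232, P(S=-6)=108428955078125/7312316880125952, P(S=-4)=151800537109375/32905425960566784, P(S=-2)=78936279296875/65810851921133568, P(S=0)=1435205078125/5484237660094464, P(S=2)=3157451171875/65810851921133568, P(S=4)=242880859375/32905425960566784, P(S=6)=6939453125/7312316880125952, P(S=8)=277578125/2742118830047232, P(S=10)=388609375/43873901280755712, P(S=12)=4571875/7312316880125952, P(S=14)=4571875/131621703842267136, P(S=16)=48125/32905425960566784, P(S=18)=1925/43873901280755712, P(S=20)=55/65810851921133568, P(S=22)=1/131621703842267136
E[|S_22|] = Σ_m |m|·P(S_22=m) = 120655401604874917/8226356490141696

Answer: 120655401604874917/8226356490141696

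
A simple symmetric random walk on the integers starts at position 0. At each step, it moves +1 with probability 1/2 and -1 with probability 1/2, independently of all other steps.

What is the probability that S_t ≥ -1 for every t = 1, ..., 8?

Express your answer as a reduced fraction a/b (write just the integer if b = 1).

Answer: 63/128

Derivation:
Let f(t,s) = #length-t paths at position s with S_1..S_t all ≥ -1.
f(t,s) = f(t-1,s-1) + f(t-1,s+1) for s ≥ -1; f(t,s) = 0 for s < -1.
t=0: f(0,0)=1
t=1: f(1,-1)=1 f(1,1)=1
t=2: f(2,0)=2 f(2,2)=1
t=3: f(3,-1)=2 f(3,1)=3 f(3,3)=1
t=4: f(4,0)=5 f(4,2)=4 f(4,4)=1
t=5: f(5,-1)=5 f(5,1)=9 f(5,3)=5 f(5,5)=1
t=6: f(6,0)=14 f(6,2)=14 f(6,4)=6 f(6,6)=1
t=7: f(7,-1)=14 f(7,1)=28 f(7,3)=20 f(7,5)=7 f(7,7)=1
t=8: f(8,0)=42 f(8,2)=48 f(8,4)=27 f(8,6)=8 f(8,8)=1
Σ_s f(8,s) = 126
P = 126/256 = 63/128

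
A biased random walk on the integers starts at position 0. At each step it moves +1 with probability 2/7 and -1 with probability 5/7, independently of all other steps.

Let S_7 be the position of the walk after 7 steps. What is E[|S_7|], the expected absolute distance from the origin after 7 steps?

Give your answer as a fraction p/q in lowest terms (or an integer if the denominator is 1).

S_7 takes values m ≡ 1 (mod 2) with |m| ≤ 7; P(S_7=m) = C(7,(7+m)/2) · (2/7)^((7+m)/2) · (5/7)^((7-m)/2).
Distribution: P(S=-7)=78125/823543, P(S=-5)=31250/117649, P(S=-3)=37500/117649, P(S=-1)=25000/117649, P(S=1)=10000/117649, P(S=3)=2400/117649, P(S=5)=320/117649, P(S=7)=128/823543
E[|S_7|] = Σ_m |m|·P(S_7=m) = 55829/16807

Answer: 55829/16807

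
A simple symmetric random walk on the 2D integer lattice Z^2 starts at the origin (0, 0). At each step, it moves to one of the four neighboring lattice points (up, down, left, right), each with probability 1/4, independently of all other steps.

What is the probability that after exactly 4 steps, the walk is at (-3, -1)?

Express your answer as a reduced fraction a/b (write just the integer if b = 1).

Let h be the number of horizontal steps (so 4-h are vertical). To end at (-3,-1) need (h-3)/2 right-steps and ((4-h)-1)/2 up-steps.
Sum over h with 3 ≤ h ≤ 3, h ≡ 1 (mod 2), 4-h ≡ 1 (mod 2):
h=3: C(4,3)·C(3,0)·C(1,0) = 4·1·1 = 4
Total favorable: 4
Total paths: 4^4 = 256
P = 4/256 = 1/64

Answer: 1/64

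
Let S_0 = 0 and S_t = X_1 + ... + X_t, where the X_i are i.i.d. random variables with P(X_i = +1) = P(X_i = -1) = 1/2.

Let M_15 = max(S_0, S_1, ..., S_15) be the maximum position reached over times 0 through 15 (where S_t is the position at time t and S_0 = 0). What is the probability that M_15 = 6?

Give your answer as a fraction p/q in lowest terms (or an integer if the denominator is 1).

Let M_15 = max(S_0,...,S_15). Use the reflection principle: for j ≥ 1, #{paths with M_15 ≥ j} = #{S_15 ≥ j} + #{S_15 ≥ j+1}.
By reflection, #{M_15 ≥ 6} = #{S_15 ≥ 6} + #{S_15 ≥ 7} = 1941 + 1941 = 3882.
#{M_15 ≥ 7} = #{S_15 ≥ 7} + #{S_15 ≥ 8} = 1941 + 576 = 2517.
#{M_15 = 6} = 3882 - 2517 = 1365.
P(M_15 = 6) = 1365/32768 = 1365/32768

Answer: 1365/32768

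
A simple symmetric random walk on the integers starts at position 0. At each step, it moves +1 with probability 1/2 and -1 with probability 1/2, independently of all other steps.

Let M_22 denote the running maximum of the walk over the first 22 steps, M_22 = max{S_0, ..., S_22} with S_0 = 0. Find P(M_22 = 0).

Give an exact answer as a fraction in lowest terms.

Let M_22 = max(S_0,...,S_22). Use the reflection principle: for j ≥ 1, #{paths with M_22 ≥ j} = #{S_22 ≥ j} + #{S_22 ≥ j+1}.
P(M_22 ≥ 0) = 1 since S_0 = 0, so #{M_22 ≥ 0} = 4194304.
#{M_22 ≥ 1} = #{S_22 ≥ 1} + #{S_22 ≥ 2} = 1744436 + 1744436 = 3488872.
#{M_22 = 0} = 4194304 - 3488872 = 705432.
P(M_22 = 0) = 705432/4194304 = 88179/524288

Answer: 88179/524288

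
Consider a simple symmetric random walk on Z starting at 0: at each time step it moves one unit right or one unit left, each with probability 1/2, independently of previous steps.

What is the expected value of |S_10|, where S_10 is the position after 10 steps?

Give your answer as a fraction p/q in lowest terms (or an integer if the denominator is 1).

Answer: 315/128

Derivation:
S_10 takes values m ≡ 0 (mod 2) with |m| ≤ 10; P(S_10=m) = C(10,(10+m)/2)/2^10.
Total paths: 2^10 = 1024
Distribution: P(S=-10)=1/1024, P(S=-8)=10/1024, P(S=-6)=45/1024, P(S=-4)=120/1024, P(S=-2)=210/1024, P(S=0)=252/1024, P(S=2)=210/1024, P(S=4)=120/1024, P(S=6)=45/1024, P(S=8)=10/1024, P(S=10)=1/1024
E[|S_10|] = Σ_m |m|·P(S_10=m) = 2520/1024 = 315/128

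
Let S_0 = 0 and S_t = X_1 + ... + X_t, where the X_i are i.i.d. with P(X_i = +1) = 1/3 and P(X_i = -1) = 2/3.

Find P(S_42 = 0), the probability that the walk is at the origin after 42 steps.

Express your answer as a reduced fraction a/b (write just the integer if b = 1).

Answer: 376269525965864960/36472996377170786403

Derivation:
To be at 0 after 42 steps: need exactly 21 steps of +1 and 21 of -1.
Number of such sequences: C(42,21) = 538257874440
Each has probability (1/3)^21 · (2/3)^21 = 2097152/109418989131512359209
P = 538257874440 · 2097152/109418989131512359209 = 376269525965864960/36472996377170786403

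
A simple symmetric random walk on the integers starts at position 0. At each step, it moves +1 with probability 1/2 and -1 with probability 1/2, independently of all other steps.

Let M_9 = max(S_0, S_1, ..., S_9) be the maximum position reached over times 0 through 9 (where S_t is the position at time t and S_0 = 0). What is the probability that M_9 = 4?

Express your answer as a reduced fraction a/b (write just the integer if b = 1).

Let M_9 = max(S_0,...,S_9). Use the reflection principle: for j ≥ 1, #{paths with M_9 ≥ j} = #{S_9 ≥ j} + #{S_9 ≥ j+1}.
By reflection, #{M_9 ≥ 4} = #{S_9 ≥ 4} + #{S_9 ≥ 5} = 46 + 46 = 92.
#{M_9 ≥ 5} = #{S_9 ≥ 5} + #{S_9 ≥ 6} = 46 + 10 = 56.
#{M_9 = 4} = 92 - 56 = 36.
P(M_9 = 4) = 36/512 = 9/128

Answer: 9/128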